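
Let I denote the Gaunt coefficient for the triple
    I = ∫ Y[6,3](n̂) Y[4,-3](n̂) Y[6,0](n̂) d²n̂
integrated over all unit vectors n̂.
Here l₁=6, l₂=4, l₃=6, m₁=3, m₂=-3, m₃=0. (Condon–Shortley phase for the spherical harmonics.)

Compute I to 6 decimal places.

Checks pass: Σm=0; 16 even; l₃=6∈[2,10].
(2·6+1)(2·4+1)(2·6+1) = 1521
Δ: 4! 8! 4! / 17! → 1/15315300
sum: t=0:+1/829440 t=1:−1/25920 t=2:+1/9216 t=3:−1/25920 t=4:+1/829440 = 7/207360
3j²(6 4 6; 0 0 0) = Δ·Π!·Σ² = 28/2431  (sign +1)
sum: t=0:+1/103680 t=1:−1/207360 = 1/207360
3j²(6 4 6; 3 -3 0) = Δ·Π!·Σ² = 21/2431  (sign +1)
combine: 4πI² = 1521·28/2431·21/2431 = 5292/34969
take √, sign +1: I = 0.10973960

0.109740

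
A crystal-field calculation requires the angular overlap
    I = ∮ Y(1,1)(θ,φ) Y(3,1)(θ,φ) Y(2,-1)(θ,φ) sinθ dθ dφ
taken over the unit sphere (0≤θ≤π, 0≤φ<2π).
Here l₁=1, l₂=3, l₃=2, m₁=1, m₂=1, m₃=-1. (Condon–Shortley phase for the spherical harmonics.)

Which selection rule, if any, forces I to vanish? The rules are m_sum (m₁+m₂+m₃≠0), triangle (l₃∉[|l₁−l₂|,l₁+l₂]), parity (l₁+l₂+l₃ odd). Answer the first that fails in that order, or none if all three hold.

m_sum

m₁+m₂+m₃ = 1 + 1 − 1 = 1  ✗
triangle: |1−3|=2 ≤ l₃=2 ≤ 1+3=4
parity: l₁+l₂+l₃ = 6 is even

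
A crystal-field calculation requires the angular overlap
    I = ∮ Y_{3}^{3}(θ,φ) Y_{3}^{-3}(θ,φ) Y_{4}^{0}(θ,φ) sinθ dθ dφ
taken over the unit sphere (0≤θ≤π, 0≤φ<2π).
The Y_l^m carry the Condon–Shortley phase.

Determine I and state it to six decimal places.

m-sum 0 ✓  L=10 even ✓  0≤4≤6 ✓
Π(2lᵢ+1) = 7×7×9 = 441
triangle coeff Δ(3,3,4) = 1/34650
Σ_t [0,2]: t=0:+1/72 t=1:−1/16 t=2:+1/72 = -5/144
(3j)²=2/77 [(3 3 4; 0 0 0)], sign=-1
Σ_t [0,0]: t=0:+1/1152 = 1/1152
(3j)²=1/154 [(3 3 4; 3 -3 0)], sign=+1
⇒ 4πI² = 9/121
I = (-1)√(9/121/(4π)) = -0.07693494

-0.076935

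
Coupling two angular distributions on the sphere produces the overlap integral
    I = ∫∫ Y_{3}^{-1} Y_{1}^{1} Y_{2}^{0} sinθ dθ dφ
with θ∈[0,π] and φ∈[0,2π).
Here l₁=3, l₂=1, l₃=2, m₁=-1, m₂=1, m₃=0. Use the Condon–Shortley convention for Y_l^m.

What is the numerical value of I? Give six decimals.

Checks pass: Σm=0; 6 even; l₃=2∈[2,4].
(2·3+1)(2·1+1)(2·2+1) = 105
Δ: 2! 4! 0! / 7! → 1/105
sum: t=1:−1/4 = -1/4
3j²(3 1 2; 0 0 0) = Δ·Π!·Σ² = 3/35  (sign -1)
sum: t=2:+1/8 = 1/8
3j²(3 1 2; -1 1 0) = Δ·Π!·Σ² = 2/35  (sign +1)
combine: 4πI² = 105·3/35·2/35 = 18/35
take √, sign -1: I = -0.20230066

-0.202301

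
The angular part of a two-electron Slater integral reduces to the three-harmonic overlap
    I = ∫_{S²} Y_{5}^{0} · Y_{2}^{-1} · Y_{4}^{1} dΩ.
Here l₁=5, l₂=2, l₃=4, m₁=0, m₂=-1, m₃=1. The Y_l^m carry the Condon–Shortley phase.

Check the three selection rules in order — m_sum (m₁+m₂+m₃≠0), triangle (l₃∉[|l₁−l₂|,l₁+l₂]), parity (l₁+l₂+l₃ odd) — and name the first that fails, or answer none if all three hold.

parity

m₁+m₂+m₃ = 0 − 1 + 1 = 0  ✓
triangle: |5−2|=3 ≤ l₃=4 ≤ 5+2=7  ✓
parity: l₁+l₂+l₃ = 11 is odd  ✗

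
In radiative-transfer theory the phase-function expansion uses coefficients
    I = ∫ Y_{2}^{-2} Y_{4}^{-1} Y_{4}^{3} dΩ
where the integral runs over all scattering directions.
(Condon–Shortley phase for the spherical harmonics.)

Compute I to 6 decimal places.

Rules hold: Σm=0, L=10 even, 2≤4≤6.
N = 5·9·9 = 405
Δ = 2!·2!·6!/11! = 1/13860
Racah Σ t=0..2: t=0:+1/192 t=1:−1/36 t=2:+1/192 = -5/288
⇒ 3j(2 4 4; 0 0 0)² = 20/693, sgn -1
Racah Σ t=2..2: t=2:+1/480 = 1/480
⇒ 3j(2 4 4; -2 -1 3)² = 3/110, sgn -1
4πI² = N·(3j₀)²·(3jₘ)² = 270/847
I = +1·√(0.318772/4π) = 0.15927046

0.159270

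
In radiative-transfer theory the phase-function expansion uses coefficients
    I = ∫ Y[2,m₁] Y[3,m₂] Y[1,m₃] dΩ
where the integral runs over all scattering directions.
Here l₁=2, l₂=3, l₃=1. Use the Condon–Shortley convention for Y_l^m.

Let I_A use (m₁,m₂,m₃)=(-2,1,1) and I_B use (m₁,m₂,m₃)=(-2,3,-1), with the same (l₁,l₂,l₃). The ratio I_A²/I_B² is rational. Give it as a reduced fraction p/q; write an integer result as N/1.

1/15

Same 2,3,1: normalisation and zero-m 3j drop out of the ratio.
A: Δ: 4! 0! 2! / 7! → 1/105; sum: t=4:+1/48 = 1/48; 3j²(2 3 1; -2 1 1) = Δ·Π!·Σ² = 1/105  (sign +1)
B: Δ: 4! 0! 2! / 7! → 1/105; sum: t=4:+1/48 = 1/48; 3j²(2 3 1; -2 3 -1) = Δ·Π!·Σ² = 1/7  (sign +1)
I_A²/I_B² = (1/105)/(1/7) = 1/15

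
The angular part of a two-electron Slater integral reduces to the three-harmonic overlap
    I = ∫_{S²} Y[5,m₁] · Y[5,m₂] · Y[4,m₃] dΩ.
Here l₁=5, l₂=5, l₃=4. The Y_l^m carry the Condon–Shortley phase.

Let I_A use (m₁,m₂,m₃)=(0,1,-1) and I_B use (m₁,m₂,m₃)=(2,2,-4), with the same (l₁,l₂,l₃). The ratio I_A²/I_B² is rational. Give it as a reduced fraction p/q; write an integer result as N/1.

3/35

l's match ⇒ only the (l;m) 3-j factors differ between A and B.
A: triangle coeff Δ(5,5,4) = 1/3153150; Σ_t [2,5]: t=2:+1/6912 t=3:−1/864 t=4:+1/1152 t=5:−1/17280 = -7/34560; (3j)²=1/429 [(5 5 4; 0 1 -1)], sign=+1
B: triangle coeff Δ(5,5,4) = 1/3153150; Σ_t [3,3]: t=3:−1/20736 = -1/20736; (3j)²=35/1287 [(5 5 4; 2 2 -4)], sign=-1
I_A²/I_B² = (1/429)/(35/1287) = 3/35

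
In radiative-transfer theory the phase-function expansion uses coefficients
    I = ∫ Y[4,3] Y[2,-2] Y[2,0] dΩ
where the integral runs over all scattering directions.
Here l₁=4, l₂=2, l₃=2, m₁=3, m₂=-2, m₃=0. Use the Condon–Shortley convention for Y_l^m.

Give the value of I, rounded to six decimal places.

m-sum = 3 − 2 + 0 = 1 ≠ 0 ⇒ I = 0

0.000000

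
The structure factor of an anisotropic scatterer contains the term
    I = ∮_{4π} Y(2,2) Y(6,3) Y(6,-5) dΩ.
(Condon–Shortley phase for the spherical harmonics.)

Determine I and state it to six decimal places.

Rules hold: Σm=0, L=14 even, 4≤6≤8.
N = 5·13·13 = 845
Δ = 2!·2!·10!/15! = 1/90090
Racah Σ t=0..2: t=0:+1/69120 t=1:−1/14400 t=2:+1/69120 = -7/172800
⇒ 3j(2 6 6; 0 0 0)² = 14/715, sgn -1
Racah Σ t=0..0: t=0:+1/1451520 = 1/1451520
⇒ 3j(2 6 6; 2 3 -5)² = 1/91, sgn -1
4πI² = N·(3j₀)²·(3jₘ)² = 2/11
I = +1·√(0.181818/4π) = 0.12028562

0.120286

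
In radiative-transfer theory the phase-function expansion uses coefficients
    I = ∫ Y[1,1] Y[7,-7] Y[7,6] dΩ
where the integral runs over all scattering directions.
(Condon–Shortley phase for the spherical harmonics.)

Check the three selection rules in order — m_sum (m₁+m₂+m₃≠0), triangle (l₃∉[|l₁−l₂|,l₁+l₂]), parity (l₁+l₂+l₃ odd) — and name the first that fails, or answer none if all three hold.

azimuthal sum: 1 − 7 + 6 = 0  ✓
6 ≤ 7 ≤ 8 (triangle on l)  ✓
L = 1 + 7 + 7 = 15 (odd)  ✗

parity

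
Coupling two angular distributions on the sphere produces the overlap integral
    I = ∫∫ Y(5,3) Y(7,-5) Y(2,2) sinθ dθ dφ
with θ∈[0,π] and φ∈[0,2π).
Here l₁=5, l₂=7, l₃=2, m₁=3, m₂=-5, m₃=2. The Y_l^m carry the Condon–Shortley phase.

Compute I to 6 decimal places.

m-sum 0 ✓  L=14 even ✓  2≤2≤12 ✓
Π(2lᵢ+1) = 11×15×5 = 825
triangle coeff Δ(5,7,2) = 1/15015
Σ_t [5,5]: t=5:−1/57600 = -1/57600
(3j)²=21/715 [(5 7 2; 0 0 0)], sign=-1
Σ_t [2,2]: t=2:+1/1935360 = 1/1935360
(3j)²=3/91 [(5 7 2; 3 -5 2)], sign=+1
⇒ 4πI² = 135/169
I = (-1)√(135/169/(4π)) = -0.25212656

-0.252127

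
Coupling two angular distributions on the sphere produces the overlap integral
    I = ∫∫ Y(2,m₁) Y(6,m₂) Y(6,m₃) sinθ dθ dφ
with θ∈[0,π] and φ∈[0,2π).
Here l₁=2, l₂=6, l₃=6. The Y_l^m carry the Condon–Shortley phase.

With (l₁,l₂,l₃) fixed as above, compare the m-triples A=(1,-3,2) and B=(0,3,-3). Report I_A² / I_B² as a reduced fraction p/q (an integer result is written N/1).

l's match ⇒ only the (l;m) 3-j factors differ between A and B.
A: triangle coeff Δ(2,6,6) = 1/90090; Σ_t [0,1]: t=0:+1/60480 t=1:−1/161280 = 1/96768; (3j)²=15/1001 [(2 6 6; 1 -3 2)], sign=+1
B: triangle coeff Δ(2,6,6) = 1/90090; Σ_t [0,2]: t=0:+1/1451520 t=1:−1/80640 t=2:+1/120960 = -1/290304; (3j)²=5/2002 [(2 6 6; 0 3 -3)], sign=+1
I_A²/I_B² = (15/1001)/(5/2002) = 6/1

6/1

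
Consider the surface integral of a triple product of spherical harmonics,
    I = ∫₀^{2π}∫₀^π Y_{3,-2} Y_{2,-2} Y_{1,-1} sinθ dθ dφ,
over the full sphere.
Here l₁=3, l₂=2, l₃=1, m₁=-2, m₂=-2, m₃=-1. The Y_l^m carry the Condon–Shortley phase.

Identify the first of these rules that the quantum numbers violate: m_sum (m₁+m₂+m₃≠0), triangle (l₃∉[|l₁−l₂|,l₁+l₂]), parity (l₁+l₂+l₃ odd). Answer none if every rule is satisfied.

m_sum

Σmᵢ = -5  ✗
l₃∈[|l₁−l₂|,l₁+l₂]=[1,5], have l₃=1
Σlᵢ = 6 ⇒ even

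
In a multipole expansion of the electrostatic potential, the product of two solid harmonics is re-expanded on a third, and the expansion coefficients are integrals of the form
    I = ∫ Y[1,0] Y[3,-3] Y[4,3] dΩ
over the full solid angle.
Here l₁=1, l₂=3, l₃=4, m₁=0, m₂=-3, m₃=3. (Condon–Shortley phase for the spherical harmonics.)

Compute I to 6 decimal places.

Rules hold: Σm=0, L=8 even, 2≤4≤4.
N = 3·7·9 = 189
Δ = 0!·2!·6!/9! = 1/252
Racah Σ t=0..0: t=0:+1/36 = 1/36
⇒ 3j(1 3 4; 0 0 0)² = 4/63, sgn +1
Racah Σ t=0..0: t=0:+1/720 = 1/720
⇒ 3j(1 3 4; 0 -3 3)² = 1/36, sgn -1
4πI² = N·(3j₀)²·(3jₘ)² = 1/3
I = -1·√(0.333333/4π) = -0.16286750

-0.162868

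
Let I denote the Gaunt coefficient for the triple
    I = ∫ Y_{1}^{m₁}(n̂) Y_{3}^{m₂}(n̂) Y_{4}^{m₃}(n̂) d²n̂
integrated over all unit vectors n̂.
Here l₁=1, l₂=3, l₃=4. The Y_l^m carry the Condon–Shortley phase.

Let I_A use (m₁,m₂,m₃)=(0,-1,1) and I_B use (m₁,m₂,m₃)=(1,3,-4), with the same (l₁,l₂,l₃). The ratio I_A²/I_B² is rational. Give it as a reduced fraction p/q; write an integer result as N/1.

15/28

Same 1,3,4: normalisation and zero-m 3j drop out of the ratio.
A: Δ: 0! 2! 6! / 9! → 1/252; sum: t=0:+1/48 = 1/48; 3j²(1 3 4; 0 -1 1) = Δ·Π!·Σ² = 5/84  (sign -1)
B: Δ: 0! 2! 6! / 9! → 1/252; sum: t=0:+1/1440 = 1/1440; 3j²(1 3 4; 1 3 -4) = Δ·Π!·Σ² = 1/9  (sign +1)
I_A²/I_B² = (5/84)/(1/9) = 15/28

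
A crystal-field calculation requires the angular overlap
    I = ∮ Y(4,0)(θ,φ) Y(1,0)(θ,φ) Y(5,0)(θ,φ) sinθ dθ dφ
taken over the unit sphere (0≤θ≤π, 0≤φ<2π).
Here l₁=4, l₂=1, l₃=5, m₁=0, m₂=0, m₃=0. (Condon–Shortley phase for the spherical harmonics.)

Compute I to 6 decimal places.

m-sum 0 ✓  L=10 even ✓  3≤5≤5 ✓
Π(2lᵢ+1) = 9×3×11 = 297
triangle coeff Δ(4,1,5) = 1/495
Σ_t [0,0]: t=0:+1/576 = 1/576
(3j)²=5/99 [(4 1 5; 0 0 0)], sign=-1
(m-triple is (0,0,0) — same symbol as above.)
⇒ 4πI² = 25/33
I = (+1)√(25/33/(4π)) = 0.24553200

0.245532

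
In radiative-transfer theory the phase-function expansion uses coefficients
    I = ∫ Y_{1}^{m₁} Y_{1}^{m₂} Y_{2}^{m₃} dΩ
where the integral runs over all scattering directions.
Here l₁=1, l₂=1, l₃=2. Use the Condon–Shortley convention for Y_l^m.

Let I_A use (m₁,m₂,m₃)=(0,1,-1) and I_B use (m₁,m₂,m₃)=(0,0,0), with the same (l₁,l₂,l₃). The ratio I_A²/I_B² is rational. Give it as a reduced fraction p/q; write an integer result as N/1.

Same 1,1,2: normalisation and zero-m 3j drop out of the ratio.
A: Δ: 0! 2! 2! / 5! → 1/30; sum: t=0:+1/2 = 1/2; 3j²(1 1 2; 0 1 -1) = Δ·Π!·Σ² = 1/10  (sign -1)
B: Δ: 0! 2! 2! / 5! → 1/30; sum: t=0:+1/1 = 1/1; 3j²(1 1 2; 0 0 0) = Δ·Π!·Σ² = 2/15  (sign +1)
I_A²/I_B² = (1/10)/(2/15) = 3/4

3/4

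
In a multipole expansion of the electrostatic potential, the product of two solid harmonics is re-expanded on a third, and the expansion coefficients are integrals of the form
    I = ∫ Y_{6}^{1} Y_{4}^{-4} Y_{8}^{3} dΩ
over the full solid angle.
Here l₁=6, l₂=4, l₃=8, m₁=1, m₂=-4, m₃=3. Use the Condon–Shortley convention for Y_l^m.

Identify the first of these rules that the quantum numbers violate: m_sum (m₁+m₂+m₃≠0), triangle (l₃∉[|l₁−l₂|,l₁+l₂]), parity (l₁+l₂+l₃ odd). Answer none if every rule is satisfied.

Σmᵢ = 0  ✓
l₃∈[|l₁−l₂|,l₁+l₂]=[2,10], have l₃=8  ✓
Σlᵢ = 18 ⇒ even  ✓

none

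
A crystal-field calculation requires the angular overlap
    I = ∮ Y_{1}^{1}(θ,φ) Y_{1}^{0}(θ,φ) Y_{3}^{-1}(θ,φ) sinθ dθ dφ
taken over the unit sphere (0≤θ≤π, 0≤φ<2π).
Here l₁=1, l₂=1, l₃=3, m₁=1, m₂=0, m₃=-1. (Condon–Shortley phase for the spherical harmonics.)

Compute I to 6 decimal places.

0.000000

l₃=3 ∉ [0,2] — triangle fails ⇒ I = 0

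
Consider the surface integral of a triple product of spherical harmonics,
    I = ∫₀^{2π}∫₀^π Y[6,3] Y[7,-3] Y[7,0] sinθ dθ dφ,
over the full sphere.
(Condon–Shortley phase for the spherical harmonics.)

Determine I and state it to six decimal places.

0.111416

Rules hold: Σm=0, L=20 even, 1≤7≤13.
N = 13·15·15 = 2925
Δ = 6!·6!·8!/21! = 1/2444321880
Racah Σ t=0..6: t=0:+1/2612736000 t=1:−1/20736000 t=2:+1/1658880 t=3:−1/746496 t=4:+1/1658880 t=5:−1/20736000 t=6:+1/2612736000 = -1/4354560
⇒ 3j(6 7 7; 0 0 0)² = 1000/138567, sgn +1
Racah Σ t=0..3: t=0:+1/14929920 t=1:−1/4147200 t=2:+1/8294400 t=3:−1/130636800 = -1/16329600
⇒ 3j(6 7 7; 3 -3 0)² = 1024/138567, sgn +1
4πI² = N·(3j₀)²·(3jₘ)² = 25600000/164109517
I = +1·√(0.155993/4π) = 0.11141616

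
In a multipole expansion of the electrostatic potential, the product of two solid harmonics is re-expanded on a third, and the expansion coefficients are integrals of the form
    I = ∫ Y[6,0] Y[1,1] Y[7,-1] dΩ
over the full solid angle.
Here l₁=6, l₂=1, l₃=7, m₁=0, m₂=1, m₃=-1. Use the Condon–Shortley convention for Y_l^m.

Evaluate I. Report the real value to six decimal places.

m-sum 0 ✓  L=14 even ✓  5≤7≤7 ✓
Π(2lᵢ+1) = 13×3×15 = 585
triangle coeff Δ(6,1,7) = 1/1365
Σ_t [0,0]: t=0:+1/518400 = 1/518400
(3j)²=7/195 [(6 1 7; 0 0 0)], sign=-1
Σ_t [0,0]: t=0:+1/1036800 = 1/1036800
(3j)²=4/195 [(6 1 7; 0 1 -1)], sign=+1
⇒ 4πI² = 28/65
I = (-1)√(28/65/(4π)) = -0.18514731

-0.185147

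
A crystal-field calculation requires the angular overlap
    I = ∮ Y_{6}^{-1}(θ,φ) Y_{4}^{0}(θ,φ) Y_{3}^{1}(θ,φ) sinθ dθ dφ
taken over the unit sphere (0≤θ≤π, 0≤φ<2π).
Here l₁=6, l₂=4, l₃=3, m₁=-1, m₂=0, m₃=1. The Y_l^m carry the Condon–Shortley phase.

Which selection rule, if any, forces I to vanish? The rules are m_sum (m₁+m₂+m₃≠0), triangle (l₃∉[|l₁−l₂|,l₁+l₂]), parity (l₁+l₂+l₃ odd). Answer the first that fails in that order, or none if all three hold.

parity

m₁+m₂+m₃ = -1 + 0 + 1 = 0  ✓
triangle: |6−4|=2 ≤ l₃=3 ≤ 6+4=10  ✓
parity: l₁+l₂+l₃ = 13 is odd  ✗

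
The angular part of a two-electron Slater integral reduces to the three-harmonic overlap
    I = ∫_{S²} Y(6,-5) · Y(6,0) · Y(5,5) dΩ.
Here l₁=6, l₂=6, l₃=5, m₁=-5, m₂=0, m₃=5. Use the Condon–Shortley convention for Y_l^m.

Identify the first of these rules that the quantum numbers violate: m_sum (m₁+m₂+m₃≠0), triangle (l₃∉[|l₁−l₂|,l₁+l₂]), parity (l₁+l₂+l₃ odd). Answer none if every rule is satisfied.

m₁+m₂+m₃ = -5 + 0 + 5 = 0  ✓
triangle: |6−6|=0 ≤ l₃=5 ≤ 6+6=12  ✓
parity: l₁+l₂+l₃ = 17 is odd  ✗

parity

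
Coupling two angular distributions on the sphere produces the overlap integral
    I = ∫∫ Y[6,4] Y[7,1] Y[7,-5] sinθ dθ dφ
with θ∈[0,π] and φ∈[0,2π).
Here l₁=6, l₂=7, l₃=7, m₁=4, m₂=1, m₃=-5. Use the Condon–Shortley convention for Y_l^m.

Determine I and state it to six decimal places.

0.082830

Checks pass: Σm=0; 20 even; l₃=7∈[1,13].
(2·6+1)(2·7+1)(2·7+1) = 2925
Δ: 6! 6! 8! / 21! → 1/2444321880
sum: t=0:+1/2612736000 t=1:−1/20736000 t=2:+1/1658880 t=3:−1/746496 t=4:+1/1658880 t=5:−1/20736000 t=6:+1/2612736000 = -1/4354560
3j²(6 7 7; 0 0 0) = Δ·Π!·Σ² = 1000/138567  (sign +1)
sum: t=0:+1/1393459200 t=1:−1/72576000 t=2:+1/49766400 = 7/995328000
3j²(6 7 7; 4 1 -5) = Δ·Π!·Σ² = 343/83980  (sign +1)
combine: 4πI² = 2925·1000/138567·343/83980 = 1286250/14919047
take √, sign +1: I = 0.08282992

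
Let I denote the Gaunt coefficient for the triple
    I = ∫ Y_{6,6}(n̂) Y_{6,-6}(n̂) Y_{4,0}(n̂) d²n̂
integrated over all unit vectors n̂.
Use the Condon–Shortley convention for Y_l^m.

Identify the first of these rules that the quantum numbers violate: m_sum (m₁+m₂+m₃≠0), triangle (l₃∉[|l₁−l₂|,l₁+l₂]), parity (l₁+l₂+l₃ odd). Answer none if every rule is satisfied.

Σmᵢ = 0  ✓
l₃∈[|l₁−l₂|,l₁+l₂]=[0,12], have l₃=4  ✓
Σlᵢ = 16 ⇒ even  ✓

none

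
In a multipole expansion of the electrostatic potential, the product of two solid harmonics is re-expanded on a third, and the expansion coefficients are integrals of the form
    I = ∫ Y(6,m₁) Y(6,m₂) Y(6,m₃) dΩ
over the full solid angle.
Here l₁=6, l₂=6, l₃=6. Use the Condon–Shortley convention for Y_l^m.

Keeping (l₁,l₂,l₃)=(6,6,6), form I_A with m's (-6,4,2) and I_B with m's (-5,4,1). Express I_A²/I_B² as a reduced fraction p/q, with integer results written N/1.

Same 6,6,6: normalisation and zero-m 3j drop out of the ratio.
A: Δ: 6! 6! 6! / 19! → 1/325909584; sum: t=6:+1/24883200 = 1/24883200; 3j²(6 6 6; -6 4 2) = Δ·Π!·Σ² = 70/4199  (sign +1)
B: Δ: 6! 6! 6! / 19! → 1/325909584; sum: t=5:−1/10368000 t=6:+1/4147200 = 1/6912000; 3j²(6 6 6; -5 4 1) = Δ·Π!·Σ² = 189/16796  (sign -1)
I_A²/I_B² = (70/4199)/(189/16796) = 40/27

40/27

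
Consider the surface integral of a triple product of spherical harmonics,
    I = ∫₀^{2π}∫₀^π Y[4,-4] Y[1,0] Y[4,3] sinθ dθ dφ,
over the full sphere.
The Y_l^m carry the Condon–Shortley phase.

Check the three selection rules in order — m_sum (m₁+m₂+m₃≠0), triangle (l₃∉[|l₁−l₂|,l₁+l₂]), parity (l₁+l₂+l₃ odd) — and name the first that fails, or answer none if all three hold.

azimuthal sum: -4 + 0 + 3 = -1  ✗
3 ≤ 4 ≤ 5 (triangle on l)
L = 4 + 1 + 4 = 9 (odd)

m_sum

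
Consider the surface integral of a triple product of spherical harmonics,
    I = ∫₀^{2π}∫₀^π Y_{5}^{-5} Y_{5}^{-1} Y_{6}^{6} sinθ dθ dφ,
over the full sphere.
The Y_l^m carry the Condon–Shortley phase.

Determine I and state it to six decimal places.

Rules hold: Σm=0, L=16 even, 0≤6≤10.
N = 11·11·13 = 1573
Δ = 4!·6!·6!/17! = 1/28588560
Racah Σ t=0..4: t=0:+1/345600 t=1:−1/13824 t=2:+1/5184 t=3:−1/13824 t=4:+1/345600 = 7/129600
⇒ 3j(5 5 6; 0 0 0)² = 80/7293, sgn +1
Racah Σ t=4..4: t=4:+1/12441600 = 1/12441600
⇒ 3j(5 5 6; -5 -1 6)² = 3/442, sgn +1
4πI² = N·(3j₀)²·(3jₘ)² = 440/3757
I = +1·√(0.117115/4π) = 0.09653856

0.096539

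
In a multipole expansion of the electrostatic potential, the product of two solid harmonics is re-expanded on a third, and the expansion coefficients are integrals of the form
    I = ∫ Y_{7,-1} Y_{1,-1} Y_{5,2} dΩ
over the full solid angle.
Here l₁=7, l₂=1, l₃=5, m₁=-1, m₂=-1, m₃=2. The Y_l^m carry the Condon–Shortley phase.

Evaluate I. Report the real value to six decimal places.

|7−1|≤5≤7+1 violated ⇒ I = 0

0.000000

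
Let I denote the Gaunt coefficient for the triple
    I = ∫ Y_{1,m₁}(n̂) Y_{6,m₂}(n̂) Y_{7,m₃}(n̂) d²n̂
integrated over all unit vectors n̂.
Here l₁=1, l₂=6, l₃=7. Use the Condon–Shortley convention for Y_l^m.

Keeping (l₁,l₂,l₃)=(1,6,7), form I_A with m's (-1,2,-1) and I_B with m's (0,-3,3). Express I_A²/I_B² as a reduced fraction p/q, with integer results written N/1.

l's match ⇒ only the (l;m) 3-j factors differ between A and B.
A: triangle coeff Δ(1,6,7) = 1/1365; Σ_t [0,0]: t=0:+1/1935360 = 1/1935360; (3j)²=1/91 [(1 6 7; -1 2 -1)], sign=+1
B: triangle coeff Δ(1,6,7) = 1/1365; Σ_t [0,0]: t=0:+1/2177280 = 1/2177280; (3j)²=8/273 [(1 6 7; 0 -3 3)], sign=+1
I_A²/I_B² = (1/91)/(8/273) = 3/8

3/8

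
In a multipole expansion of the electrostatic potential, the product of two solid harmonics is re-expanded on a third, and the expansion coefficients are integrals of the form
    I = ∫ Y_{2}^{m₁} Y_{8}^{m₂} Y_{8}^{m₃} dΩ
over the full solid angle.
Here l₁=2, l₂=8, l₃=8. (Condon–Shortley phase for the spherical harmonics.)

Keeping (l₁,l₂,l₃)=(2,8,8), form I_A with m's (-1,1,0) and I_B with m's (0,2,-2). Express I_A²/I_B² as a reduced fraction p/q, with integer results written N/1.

Same 2,8,8: normalisation and zero-m 3j drop out of the ratio.
A: Δ: 2! 2! 14! / 19! → 1/348840; sum: t=1:−1/58060800 t=2:+1/50803200 = 1/406425600; 3j²(2 8 8; -1 1 0) = Δ·Π!·Σ² = 1/3230  (sign +1)
B: Δ: 2! 2! 14! / 19! → 1/348840; sum: t=0:+1/348364800 t=1:−1/43545600 t=2:+1/116121600 = -1/87091200; 3j²(2 8 8; 0 2 -2) = Δ·Π!·Σ² = 10/969  (sign -1)
I_A²/I_B² = (1/3230)/(10/969) = 3/100

3/100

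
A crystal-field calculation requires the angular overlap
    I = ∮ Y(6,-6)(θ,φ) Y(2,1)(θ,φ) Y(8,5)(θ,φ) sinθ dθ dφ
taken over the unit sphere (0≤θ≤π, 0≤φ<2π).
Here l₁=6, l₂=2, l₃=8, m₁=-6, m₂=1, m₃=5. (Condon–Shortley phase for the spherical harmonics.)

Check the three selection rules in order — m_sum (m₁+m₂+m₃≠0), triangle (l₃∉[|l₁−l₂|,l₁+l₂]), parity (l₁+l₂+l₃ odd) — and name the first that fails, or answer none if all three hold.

none

m₁+m₂+m₃ = -6 + 1 + 5 = 0  ✓
triangle: |6−2|=4 ≤ l₃=8 ≤ 6+2=8  ✓
parity: l₁+l₂+l₃ = 16 is even  ✓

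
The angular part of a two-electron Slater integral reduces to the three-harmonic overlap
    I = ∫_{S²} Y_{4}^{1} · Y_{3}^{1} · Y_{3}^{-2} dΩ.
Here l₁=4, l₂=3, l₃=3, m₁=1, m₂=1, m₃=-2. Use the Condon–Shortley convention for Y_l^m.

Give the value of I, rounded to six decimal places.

Rules hold: Σm=0, L=10 even, 1≤3≤7.
N = 9·7·7 = 441
Δ = 4!·4!·2!/11! = 1/34650
Racah Σ t=1..3: t=1:−1/72 t=2:+1/16 t=3:−1/72 = 5/144
⇒ 3j(4 3 3; 0 0 0)² = 2/77, sgn -1
Racah Σ t=2..3: t=2:+1/48 t=3:−1/144 = 1/72
⇒ 3j(4 3 3; 1 1 -2)² = 16/693, sgn -1
4πI² = N·(3j₀)²·(3jₘ)² = 32/121
I = +1·√(0.264463/4π) = 0.14506992

0.145070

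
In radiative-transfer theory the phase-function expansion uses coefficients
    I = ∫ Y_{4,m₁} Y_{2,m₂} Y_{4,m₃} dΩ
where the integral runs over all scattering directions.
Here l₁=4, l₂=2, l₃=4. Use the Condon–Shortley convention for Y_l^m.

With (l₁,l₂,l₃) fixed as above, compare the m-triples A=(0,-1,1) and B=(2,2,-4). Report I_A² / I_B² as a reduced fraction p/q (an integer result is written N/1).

l's match ⇒ only the (l;m) 3-j factors differ between A and B.
A: triangle coeff Δ(4,2,4) = 1/13860; Σ_t [0,1]: t=0:+1/96 t=1:−1/72 = -1/288; (3j)²=1/462 [(4 2 4; 0 -1 1)], sign=+1
B: triangle coeff Δ(4,2,4) = 1/13860; Σ_t [2,2]: t=2:+1/2880 = 1/2880; (3j)²=2/165 [(4 2 4; 2 2 -4)], sign=+1
I_A²/I_B² = (1/462)/(2/165) = 5/28

5/28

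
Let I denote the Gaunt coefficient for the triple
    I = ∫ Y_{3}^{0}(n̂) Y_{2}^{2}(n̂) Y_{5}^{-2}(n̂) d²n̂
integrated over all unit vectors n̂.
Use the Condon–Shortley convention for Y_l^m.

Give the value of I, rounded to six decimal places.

Checks pass: Σm=0; 10 even; l₃=5∈[1,5].
(2·3+1)(2·2+1)(2·5+1) = 385
Δ: 0! 6! 4! / 11! → 1/2310
sum: t=0:+1/144 = 1/144
3j²(3 2 5; 0 0 0) = Δ·Π!·Σ² = 10/231  (sign -1)
sum: t=0:+1/864 = 1/864
3j²(3 2 5; 0 2 -2) = Δ·Π!·Σ² = 1/66  (sign -1)
combine: 4πI² = 385·10/231·1/66 = 25/99
take √, sign +1: I = 0.14175797

0.141758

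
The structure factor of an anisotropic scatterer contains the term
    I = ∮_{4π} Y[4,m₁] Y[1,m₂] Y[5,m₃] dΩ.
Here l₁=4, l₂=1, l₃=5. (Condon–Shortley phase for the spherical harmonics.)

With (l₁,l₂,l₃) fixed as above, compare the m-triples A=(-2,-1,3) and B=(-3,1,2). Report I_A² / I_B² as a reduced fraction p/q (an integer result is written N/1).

l's match ⇒ only the (l;m) 3-j factors differ between A and B.
A: triangle coeff Δ(4,1,5) = 1/495; Σ_t [0,0]: t=0:+1/2880 = 1/2880; (3j)²=28/495 [(4 1 5; -2 -1 3)], sign=+1
B: triangle coeff Δ(4,1,5) = 1/495; Σ_t [0,0]: t=0:+1/10080 = 1/10080; (3j)²=1/165 [(4 1 5; -3 1 2)], sign=-1
I_A²/I_B² = (28/495)/(1/165) = 28/3

28/3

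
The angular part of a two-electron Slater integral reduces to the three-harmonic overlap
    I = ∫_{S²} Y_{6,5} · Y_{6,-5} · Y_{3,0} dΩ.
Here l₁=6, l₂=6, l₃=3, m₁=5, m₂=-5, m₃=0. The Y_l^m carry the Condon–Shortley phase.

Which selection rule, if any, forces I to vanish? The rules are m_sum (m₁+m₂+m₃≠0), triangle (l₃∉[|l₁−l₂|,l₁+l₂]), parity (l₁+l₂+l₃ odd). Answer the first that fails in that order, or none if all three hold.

Σmᵢ = 0  ✓
l₃∈[|l₁−l₂|,l₁+l₂]=[0,12], have l₃=3  ✓
Σlᵢ = 15 ⇒ odd  ✗

parity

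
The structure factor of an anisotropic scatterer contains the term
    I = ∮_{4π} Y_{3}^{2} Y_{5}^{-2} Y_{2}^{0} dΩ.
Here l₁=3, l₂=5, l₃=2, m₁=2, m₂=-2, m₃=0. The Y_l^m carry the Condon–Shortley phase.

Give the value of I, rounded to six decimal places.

Rules hold: Σm=0, L=10 even, 2≤2≤8.
N = 7·11·5 = 385
Δ = 6!·0!·4!/11! = 1/2310
Racah Σ t=3..3: t=3:−1/144 = -1/144
⇒ 3j(3 5 2; 0 0 0)² = 10/231, sgn -1
Racah Σ t=1..1: t=1:−1/480 = -1/480
⇒ 3j(3 5 2; 2 -2 0)² = 3/110, sgn -1
4πI² = N·(3j₀)²·(3jₘ)² = 5/11
I = +1·√(0.454545/4π) = 0.19018827

0.190188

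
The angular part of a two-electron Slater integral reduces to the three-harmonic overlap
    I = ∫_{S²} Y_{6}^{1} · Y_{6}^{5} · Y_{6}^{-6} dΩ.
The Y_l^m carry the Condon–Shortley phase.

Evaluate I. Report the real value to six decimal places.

Checks pass: Σm=0; 18 even; l₃=6∈[0,12].
(2·6+1)(2·6+1)(2·6+1) = 2197
Δ: 6! 6! 6! / 19! → 1/325909584
sum: t=0:+1/373248000 t=1:−1/1728000 t=2:+1/110592 t=3:−1/46656 t=4:+1/110592 t=5:−1/1728000 t=6:+1/373248000 = -7/1555200
3j²(6 6 6; 0 0 0) = Δ·Π!·Σ² = 400/46189  (sign -1)
sum: t=5:−1/62208000 = -1/62208000
3j²(6 6 6; 1 5 -6) = Δ·Π!·Σ² = 77/8398  (sign -1)
combine: 4πI² = 2197·400/46189·77/8398 = 18200/104329
take √, sign +1: I = 0.11782250

0.117823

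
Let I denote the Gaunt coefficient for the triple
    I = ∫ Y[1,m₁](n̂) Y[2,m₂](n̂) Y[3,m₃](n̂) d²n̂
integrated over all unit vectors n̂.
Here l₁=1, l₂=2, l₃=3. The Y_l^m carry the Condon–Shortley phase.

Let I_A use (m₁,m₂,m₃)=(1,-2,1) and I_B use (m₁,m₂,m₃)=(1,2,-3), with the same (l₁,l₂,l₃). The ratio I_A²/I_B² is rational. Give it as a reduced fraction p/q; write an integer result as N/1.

Shared (l₁,l₂,l₃)=(1,2,3): N and (l;000)² cancel in I_A²/I_B².
A: Δ = 0!·2!·4!/7! = 1/105; Racah Σ t=0..0: t=0:+1/48 = 1/48; ⇒ 3j(1 2 3; 1 -2 1)² = 1/105, sgn +1
B: Δ = 0!·2!·4!/7! = 1/105; Racah Σ t=0..0: t=0:+1/48 = 1/48; ⇒ 3j(1 2 3; 1 2 -3)² = 1/7, sgn +1
I_A²/I_B² = (1/105)/(1/7) = 1/15

1/15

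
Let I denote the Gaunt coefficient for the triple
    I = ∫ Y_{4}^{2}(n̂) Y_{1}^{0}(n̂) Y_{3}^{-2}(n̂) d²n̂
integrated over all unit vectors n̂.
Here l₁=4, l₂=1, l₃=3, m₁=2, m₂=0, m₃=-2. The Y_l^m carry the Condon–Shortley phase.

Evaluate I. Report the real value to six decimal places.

0.213244

Checks pass: Σm=0; 8 even; l₃=3∈[3,5].
(2·4+1)(2·1+1)(2·3+1) = 189
Δ: 2! 6! 0! / 9! → 1/252
sum: t=1:−1/36 = -1/36
3j²(4 1 3; 0 0 0) = Δ·Π!·Σ² = 4/63  (sign +1)
sum: t=1:−1/120 = -1/120
3j²(4 1 3; 2 0 -2) = Δ·Π!·Σ² = 1/21  (sign +1)
combine: 4πI² = 189·4/63·1/21 = 4/7
take √, sign +1: I = 0.21324362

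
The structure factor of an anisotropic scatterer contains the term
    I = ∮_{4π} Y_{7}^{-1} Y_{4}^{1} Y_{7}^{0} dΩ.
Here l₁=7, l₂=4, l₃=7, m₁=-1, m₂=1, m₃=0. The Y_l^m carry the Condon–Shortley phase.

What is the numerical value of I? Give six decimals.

Checks pass: Σm=0; 18 even; l₃=7∈[3,11].
(2·7+1)(2·4+1)(2·7+1) = 2025
Δ: 4! 10! 4! / 19! → 1/58198140
sum: t=0:+1/17418240 t=1:−1/622080 t=2:+1/230400 t=3:−1/622080 t=4:+1/17418240 = 1/806400
3j²(7 4 7; 0 0 0) = Δ·Π!·Σ² = 2268/230945  (sign -1)
sum: t=1:−1/4354560 t=2:+1/414720 t=3:−1/345600 t=4:+1/2488320 = -1/3225600
3j²(7 4 7; -1 1 0) = Δ·Π!·Σ² = 81/92378  (sign +1)
combine: 4πI² = 2025·2268/230945·81/92378 = 37200870/2133423721
take √, sign -1: I = -0.03725058

-0.037251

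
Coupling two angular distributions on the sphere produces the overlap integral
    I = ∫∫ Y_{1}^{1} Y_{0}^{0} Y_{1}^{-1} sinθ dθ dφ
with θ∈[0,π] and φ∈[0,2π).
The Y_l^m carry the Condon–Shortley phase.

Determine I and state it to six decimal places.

-0.282095

Checks pass: Σm=0; 2 even; l₃=1∈[1,1].
(2·1+1)(2·0+1)(2·1+1) = 9
Δ: 0! 2! 0! / 3! → 1/3
sum: t=0:+1/1 = 1/1
3j²(1 0 1; 0 0 0) = Δ·Π!·Σ² = 1/3  (sign -1)
sum: t=0:+1/2 = 1/2
3j²(1 0 1; 1 0 -1) = Δ·Π!·Σ² = 1/3  (sign +1)
combine: 4πI² = 9·1/3·1/3 = 1/1
take √, sign -1: I = -0.28209479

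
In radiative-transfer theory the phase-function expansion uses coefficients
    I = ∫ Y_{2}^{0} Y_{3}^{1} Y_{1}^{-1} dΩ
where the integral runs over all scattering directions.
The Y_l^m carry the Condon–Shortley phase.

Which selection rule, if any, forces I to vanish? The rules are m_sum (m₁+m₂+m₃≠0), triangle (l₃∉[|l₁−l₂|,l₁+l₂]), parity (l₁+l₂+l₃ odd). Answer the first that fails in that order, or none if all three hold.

azimuthal sum: 0 + 1 − 1 = 0  ✓
1 ≤ 1 ≤ 5 (triangle on l)  ✓
L = 2 + 3 + 1 = 6 (even)  ✓

none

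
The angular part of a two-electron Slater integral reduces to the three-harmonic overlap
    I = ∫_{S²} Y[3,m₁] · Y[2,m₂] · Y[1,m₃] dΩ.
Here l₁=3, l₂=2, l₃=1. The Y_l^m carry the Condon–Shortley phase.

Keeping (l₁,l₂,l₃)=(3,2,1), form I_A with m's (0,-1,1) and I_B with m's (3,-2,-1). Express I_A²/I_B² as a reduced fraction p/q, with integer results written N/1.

1/5

Shared (l₁,l₂,l₃)=(3,2,1): N and (l;000)² cancel in I_A²/I_B².
A: Δ = 4!·2!·0!/7! = 1/105; Racah Σ t=1..1: t=1:−1/12 = -1/12; ⇒ 3j(3 2 1; 0 -1 1)² = 1/35, sgn -1
B: Δ = 4!·2!·0!/7! = 1/105; Racah Σ t=0..0: t=0:+1/48 = 1/48; ⇒ 3j(3 2 1; 3 -2 -1)² = 1/7, sgn +1
I_A²/I_B² = (1/35)/(1/7) = 1/5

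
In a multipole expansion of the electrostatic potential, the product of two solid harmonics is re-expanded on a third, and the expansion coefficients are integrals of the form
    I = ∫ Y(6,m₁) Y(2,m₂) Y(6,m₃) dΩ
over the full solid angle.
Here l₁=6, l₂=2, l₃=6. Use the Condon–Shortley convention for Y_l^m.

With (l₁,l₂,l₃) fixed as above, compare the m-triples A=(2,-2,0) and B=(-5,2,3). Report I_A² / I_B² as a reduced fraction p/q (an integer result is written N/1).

Shared (l₁,l₂,l₃)=(6,2,6): N and (l;000)² cancel in I_A²/I_B².
A: Δ = 2!·10!·2!/15! = 1/90090; Racah Σ t=0..0: t=0:+1/69120 = 1/69120; ⇒ 3j(6 2 6; 2 -2 0)² = 4/143, sgn +1
B: Δ = 2!·10!·2!/15! = 1/90090; Racah Σ t=2..2: t=2:+1/1451520 = 1/1451520; ⇒ 3j(6 2 6; -5 2 3)² = 1/91, sgn -1
I_A²/I_B² = (4/143)/(1/91) = 28/11

28/11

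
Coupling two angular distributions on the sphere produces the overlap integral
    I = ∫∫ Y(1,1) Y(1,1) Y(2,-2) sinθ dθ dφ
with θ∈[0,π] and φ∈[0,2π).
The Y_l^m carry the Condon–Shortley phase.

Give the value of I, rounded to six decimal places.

Rules hold: Σm=0, L=4 even, 0≤2≤2.
N = 3·3·5 = 45
Δ = 0!·2!·2!/5! = 1/30
Racah Σ t=0..0: t=0:+1/1 = 1/1
⇒ 3j(1 1 2; 0 0 0)² = 2/15, sgn +1
Racah Σ t=0..0: t=0:+1/4 = 1/4
⇒ 3j(1 1 2; 1 1 -2)² = 1/5, sgn +1
4πI² = N·(3j₀)²·(3jₘ)² = 6/5
I = +1·√(1.2/4π) = 0.30901936

0.309019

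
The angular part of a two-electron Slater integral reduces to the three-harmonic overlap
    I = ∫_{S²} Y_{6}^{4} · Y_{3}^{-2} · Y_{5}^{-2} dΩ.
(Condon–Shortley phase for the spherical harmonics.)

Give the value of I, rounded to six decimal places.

m-sum 0 ✓  L=14 even ✓  3≤5≤9 ✓
Π(2lᵢ+1) = 13×7×11 = 1001
triangle coeff Δ(6,3,5) = 1/675675
Σ_t [1,3]: t=1:−1/8640 t=2:+1/2304 t=3:−1/8640 = 7/34560
(3j)²=7/429 [(6 3 5; 0 0 0)], sign=-1
Σ_t [0,1]: t=0:+1/34560 t=1:−1/60480 = 1/80640
(3j)²=6/1001 [(6 3 5; 4 -2 -2)], sign=-1
⇒ 4πI² = 14/143
I = (+1)√(14/143/(4π)) = 0.08826552

0.088266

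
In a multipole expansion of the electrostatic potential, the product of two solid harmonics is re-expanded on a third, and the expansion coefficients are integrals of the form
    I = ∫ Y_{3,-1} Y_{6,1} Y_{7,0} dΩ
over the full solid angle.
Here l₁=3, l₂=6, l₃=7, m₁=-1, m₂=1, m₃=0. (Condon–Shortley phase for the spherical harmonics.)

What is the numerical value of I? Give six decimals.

Rules hold: Σm=0, L=16 even, 3≤7≤9.
N = 7·13·15 = 1365
Δ = 2!·4!·10!/17! = 1/2042040
Racah Σ t=0..2: t=0:+1/207360 t=1:−1/57600 t=2:+1/207360 = -1/129600
⇒ 3j(3 6 7; 0 0 0)² = 168/12155, sgn +1
Racah Σ t=0..2: t=0:+1/1451520 t=1:−1/103680 t=2:+1/115200 = -1/3628800
⇒ 3j(3 6 7; -1 1 0)² = 1/36465, sgn +1
4πI² = N·(3j₀)²·(3jₘ)² = 1176/2272985
I = +1·√(0.000517381/4π) = 0.00641653

0.006417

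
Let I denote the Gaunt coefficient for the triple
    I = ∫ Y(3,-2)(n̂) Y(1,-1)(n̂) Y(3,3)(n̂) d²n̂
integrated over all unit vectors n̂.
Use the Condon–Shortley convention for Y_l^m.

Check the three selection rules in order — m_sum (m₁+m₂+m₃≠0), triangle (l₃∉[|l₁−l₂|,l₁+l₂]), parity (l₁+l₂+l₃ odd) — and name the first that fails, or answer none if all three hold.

azimuthal sum: -2 − 1 + 3 = 0  ✓
2 ≤ 3 ≤ 4 (triangle on l)  ✓
L = 3 + 1 + 3 = 7 (odd)  ✗

parity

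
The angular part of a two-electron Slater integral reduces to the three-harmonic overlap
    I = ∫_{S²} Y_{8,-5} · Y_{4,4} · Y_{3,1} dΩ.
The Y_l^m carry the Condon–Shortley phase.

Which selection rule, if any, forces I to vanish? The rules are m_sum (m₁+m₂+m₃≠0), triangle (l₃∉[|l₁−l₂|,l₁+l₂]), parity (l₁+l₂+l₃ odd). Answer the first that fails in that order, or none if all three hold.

triangle

m₁+m₂+m₃ = -5 + 4 + 1 = 0  ✓
triangle: |8−4|=4 ≤ l₃=3 ≤ 8+4=12  ✗
parity: l₁+l₂+l₃ = 15 is odd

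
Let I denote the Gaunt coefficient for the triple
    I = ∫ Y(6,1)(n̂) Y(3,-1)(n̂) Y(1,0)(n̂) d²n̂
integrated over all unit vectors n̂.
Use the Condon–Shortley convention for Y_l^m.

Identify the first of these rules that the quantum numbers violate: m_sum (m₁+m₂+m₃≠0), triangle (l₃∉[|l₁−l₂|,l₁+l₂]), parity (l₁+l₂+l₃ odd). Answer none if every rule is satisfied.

Σmᵢ = 0  ✓
l₃∈[|l₁−l₂|,l₁+l₂]=[3,9], have l₃=1  ✗
Σlᵢ = 10 ⇒ even

triangle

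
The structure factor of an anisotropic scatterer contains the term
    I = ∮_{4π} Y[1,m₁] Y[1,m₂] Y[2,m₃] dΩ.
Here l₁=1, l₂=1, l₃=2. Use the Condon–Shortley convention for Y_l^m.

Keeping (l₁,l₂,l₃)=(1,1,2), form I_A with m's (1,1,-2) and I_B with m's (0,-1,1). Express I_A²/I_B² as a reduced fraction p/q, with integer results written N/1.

l's match ⇒ only the (l;m) 3-j factors differ between A and B.
A: triangle coeff Δ(1,1,2) = 1/30; Σ_t [0,0]: t=0:+1/4 = 1/4; (3j)²=1/5 [(1 1 2; 1 1 -2)], sign=+1
B: triangle coeff Δ(1,1,2) = 1/30; Σ_t [0,0]: t=0:+1/2 = 1/2; (3j)²=1/10 [(1 1 2; 0 -1 1)], sign=-1
I_A²/I_B² = (1/5)/(1/10) = 2/1

2/1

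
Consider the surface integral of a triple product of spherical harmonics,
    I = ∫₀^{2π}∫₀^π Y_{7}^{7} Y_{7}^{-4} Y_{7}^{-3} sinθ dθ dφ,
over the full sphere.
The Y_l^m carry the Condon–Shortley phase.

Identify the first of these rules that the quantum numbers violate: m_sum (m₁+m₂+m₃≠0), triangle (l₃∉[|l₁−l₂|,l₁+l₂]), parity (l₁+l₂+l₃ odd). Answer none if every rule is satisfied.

parity

azimuthal sum: 7 − 4 − 3 = 0  ✓
0 ≤ 7 ≤ 14 (triangle on l)  ✓
L = 7 + 7 + 7 = 21 (odd)  ✗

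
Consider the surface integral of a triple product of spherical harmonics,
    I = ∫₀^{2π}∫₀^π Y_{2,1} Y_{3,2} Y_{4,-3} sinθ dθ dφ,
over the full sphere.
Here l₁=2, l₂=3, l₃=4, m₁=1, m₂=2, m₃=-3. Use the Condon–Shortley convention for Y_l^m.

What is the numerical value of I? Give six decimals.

0.000000

l₁+l₂+l₃=9 is odd: 3j(l;000)=0 ⇒ I=0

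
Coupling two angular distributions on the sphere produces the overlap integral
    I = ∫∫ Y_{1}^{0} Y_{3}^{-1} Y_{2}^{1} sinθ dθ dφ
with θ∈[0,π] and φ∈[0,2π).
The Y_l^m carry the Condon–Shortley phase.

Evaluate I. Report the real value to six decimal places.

-0.233597

m-sum 0 ✓  L=6 even ✓  2≤2≤4 ✓
Π(2lᵢ+1) = 3×7×5 = 105
triangle coeff Δ(1,3,2) = 1/105
Σ_t [1,1]: t=1:−1/4 = -1/4
(3j)²=3/35 [(1 3 2; 0 0 0)], sign=-1
Σ_t [1,1]: t=1:−1/6 = -1/6
(3j)²=8/105 [(1 3 2; 0 -1 1)], sign=+1
⇒ 4πI² = 24/35
I = (-1)√(24/35/(4π)) = -0.23359668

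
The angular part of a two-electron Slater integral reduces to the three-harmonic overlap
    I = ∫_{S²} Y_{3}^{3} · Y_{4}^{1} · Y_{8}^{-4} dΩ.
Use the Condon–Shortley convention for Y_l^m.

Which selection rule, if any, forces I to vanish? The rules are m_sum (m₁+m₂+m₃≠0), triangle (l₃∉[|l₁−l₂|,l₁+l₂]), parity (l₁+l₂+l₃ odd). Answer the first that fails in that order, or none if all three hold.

triangle

azimuthal sum: 3 + 1 − 4 = 0  ✓
1 ≤ 8 ≤ 7 (triangle on l)  ✗
L = 3 + 4 + 8 = 15 (odd)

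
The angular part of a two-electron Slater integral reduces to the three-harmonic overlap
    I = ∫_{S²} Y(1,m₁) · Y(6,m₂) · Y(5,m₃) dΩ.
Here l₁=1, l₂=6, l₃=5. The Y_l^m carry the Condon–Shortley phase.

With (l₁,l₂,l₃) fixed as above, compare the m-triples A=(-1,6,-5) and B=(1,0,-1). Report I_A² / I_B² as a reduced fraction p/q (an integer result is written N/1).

22/5

Same 1,6,5: normalisation and zero-m 3j drop out of the ratio.
A: Δ: 2! 0! 10! / 13! → 1/858; sum: t=2:+1/7257600 = 1/7257600; 3j²(1 6 5; -1 6 -5) = Δ·Π!·Σ² = 1/13  (sign +1)
B: Δ: 2! 0! 10! / 13! → 1/858; sum: t=0:+1/34560 = 1/34560; 3j²(1 6 5; 1 0 -1) = Δ·Π!·Σ² = 5/286  (sign +1)
I_A²/I_B² = (1/13)/(5/286) = 22/5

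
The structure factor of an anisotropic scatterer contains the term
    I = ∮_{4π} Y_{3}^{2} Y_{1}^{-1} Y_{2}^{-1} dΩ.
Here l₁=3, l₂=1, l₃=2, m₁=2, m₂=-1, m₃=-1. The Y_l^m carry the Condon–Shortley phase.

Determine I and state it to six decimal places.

m-sum 0 ✓  L=6 even ✓  2≤2≤4 ✓
Π(2lᵢ+1) = 7×3×5 = 105
triangle coeff Δ(3,1,2) = 1/105
Σ_t [1,1]: t=1:−1/4 = -1/4
(3j)²=3/35 [(3 1 2; 0 0 0)], sign=-1
Σ_t [0,0]: t=0:+1/12 = 1/12
(3j)²=2/21 [(3 1 2; 2 -1 -1)], sign=-1
⇒ 4πI² = 6/7
I = (+1)√(6/7/(4π)) = 0.26116903

0.261169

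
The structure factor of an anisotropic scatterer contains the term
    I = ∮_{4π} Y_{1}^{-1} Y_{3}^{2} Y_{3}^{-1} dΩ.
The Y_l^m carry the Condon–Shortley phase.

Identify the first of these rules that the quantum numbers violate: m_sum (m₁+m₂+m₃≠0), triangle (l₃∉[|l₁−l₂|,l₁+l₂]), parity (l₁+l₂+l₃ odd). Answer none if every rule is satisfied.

parity

azimuthal sum: -1 + 2 − 1 = 0  ✓
2 ≤ 3 ≤ 4 (triangle on l)  ✓
L = 1 + 3 + 3 = 7 (odd)  ✗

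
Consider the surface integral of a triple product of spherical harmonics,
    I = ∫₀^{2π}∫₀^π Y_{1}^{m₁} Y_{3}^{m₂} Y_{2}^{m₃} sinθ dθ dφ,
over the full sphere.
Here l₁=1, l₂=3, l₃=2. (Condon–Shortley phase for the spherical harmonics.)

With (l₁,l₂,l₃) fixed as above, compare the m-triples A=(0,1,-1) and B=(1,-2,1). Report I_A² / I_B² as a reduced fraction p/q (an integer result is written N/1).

4/5

l's match ⇒ only the (l;m) 3-j factors differ between A and B.
A: triangle coeff Δ(1,3,2) = 1/105; Σ_t [1,1]: t=1:−1/6 = -1/6; (3j)²=8/105 [(1 3 2; 0 1 -1)], sign=+1
B: triangle coeff Δ(1,3,2) = 1/105; Σ_t [0,0]: t=0:+1/12 = 1/12; (3j)²=2/21 [(1 3 2; 1 -2 1)], sign=-1
I_A²/I_B² = (8/105)/(2/21) = 4/5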